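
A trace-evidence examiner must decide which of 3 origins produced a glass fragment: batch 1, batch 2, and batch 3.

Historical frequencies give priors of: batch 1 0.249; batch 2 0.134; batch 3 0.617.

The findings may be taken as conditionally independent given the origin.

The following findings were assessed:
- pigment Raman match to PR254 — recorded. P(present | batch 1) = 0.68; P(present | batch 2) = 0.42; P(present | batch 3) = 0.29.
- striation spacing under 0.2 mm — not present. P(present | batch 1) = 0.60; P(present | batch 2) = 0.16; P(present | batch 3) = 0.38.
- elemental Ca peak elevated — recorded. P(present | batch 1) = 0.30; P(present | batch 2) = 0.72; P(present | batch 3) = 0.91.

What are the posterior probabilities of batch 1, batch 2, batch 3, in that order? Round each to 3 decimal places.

Multiply each prior by the joint likelihood of the evidence pattern (using 1 − P(present | H) for each absent finding):
  batch 1: 0.249 × 0.68 × (1 − 0.60) × 0.30 = 0.020318
  batch 2: 0.134 × 0.42 × (1 − 0.16) × 0.72 = 0.034038
  batch 3: 0.617 × 0.29 × (1 − 0.38) × 0.91 = 0.10095
Normalizing constant Z = 0.020318 + 0.034038 + 0.10095 = 0.15531.
P(batch 1 | evidence) = 0.020318 / 0.15531 ≈ 0.131
P(batch 2 | evidence) = 0.034038 / 0.15531 ≈ 0.219
P(batch 3 | evidence) = 0.10095 / 0.15531 ≈ 0.650

0.131, 0.219, 0.650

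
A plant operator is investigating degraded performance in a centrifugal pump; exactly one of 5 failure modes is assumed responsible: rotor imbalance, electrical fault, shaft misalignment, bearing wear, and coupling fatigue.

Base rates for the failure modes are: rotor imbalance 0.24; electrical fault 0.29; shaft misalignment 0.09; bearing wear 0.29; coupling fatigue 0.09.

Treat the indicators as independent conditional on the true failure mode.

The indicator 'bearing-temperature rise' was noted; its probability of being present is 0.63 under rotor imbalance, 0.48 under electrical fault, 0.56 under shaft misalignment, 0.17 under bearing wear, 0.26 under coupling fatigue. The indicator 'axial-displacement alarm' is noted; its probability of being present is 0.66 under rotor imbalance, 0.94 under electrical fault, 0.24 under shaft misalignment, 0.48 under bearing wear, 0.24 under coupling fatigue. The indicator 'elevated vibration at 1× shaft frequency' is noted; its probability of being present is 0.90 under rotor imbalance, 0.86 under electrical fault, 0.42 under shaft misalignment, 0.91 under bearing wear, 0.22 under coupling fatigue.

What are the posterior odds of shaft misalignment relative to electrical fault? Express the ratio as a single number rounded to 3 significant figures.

0.0451

The normalizing constant cancels in an odds ratio, so compute prior × likelihood for the two hypotheses only:
  shaft misalignment: 0.09 × 0.56 × 0.24 × 0.42 = 0.0050803
  electrical fault: 0.29 × 0.48 × 0.94 × 0.86 = 0.11253
Posterior odds = 0.0050803 / 0.11253 ≈ 0.0451.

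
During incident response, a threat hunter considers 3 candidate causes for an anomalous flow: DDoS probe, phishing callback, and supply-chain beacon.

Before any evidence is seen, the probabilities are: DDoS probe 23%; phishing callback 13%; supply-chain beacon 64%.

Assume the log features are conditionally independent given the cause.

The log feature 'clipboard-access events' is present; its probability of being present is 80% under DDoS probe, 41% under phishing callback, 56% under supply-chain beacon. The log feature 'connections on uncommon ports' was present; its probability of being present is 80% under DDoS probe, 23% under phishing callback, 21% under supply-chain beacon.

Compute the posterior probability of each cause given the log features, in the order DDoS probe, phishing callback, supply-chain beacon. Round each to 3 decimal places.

0.627, 0.052, 0.321

For each hypothesis, the unnormalized posterior weight is prior × product of the log feature likelihoods:
  DDoS probe: 0.23 × 0.80 × 0.80 = 0.1472
  phishing callback: 0.13 × 0.41 × 0.23 = 0.012259
  supply-chain beacon: 0.64 × 0.56 × 0.21 = 0.075264
Marginal likelihood of the evidence = 0.23472.
P(DDoS probe | evidence) = 0.1472 / 0.23472 ≈ 0.627
P(phishing callback | evidence) = 0.012259 / 0.23472 ≈ 0.052
P(supply-chain beacon | evidence) = 0.075264 / 0.23472 ≈ 0.321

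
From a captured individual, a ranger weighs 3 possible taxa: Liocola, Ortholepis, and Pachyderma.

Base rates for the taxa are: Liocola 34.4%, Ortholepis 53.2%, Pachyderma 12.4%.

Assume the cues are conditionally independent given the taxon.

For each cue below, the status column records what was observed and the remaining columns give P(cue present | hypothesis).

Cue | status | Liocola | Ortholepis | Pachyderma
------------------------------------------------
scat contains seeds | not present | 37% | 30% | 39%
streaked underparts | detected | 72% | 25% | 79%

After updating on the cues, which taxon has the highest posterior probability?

Multiply each prior by the joint likelihood of the cue pattern (using 1 − P(present | H) for each absent cue):
  Liocola: 0.344 × (1 − 0.37) × 0.72 = 0.15604
  Ortholepis: 0.532 × (1 − 0.30) × 0.25 = 0.0931
  Pachyderma: 0.124 × (1 − 0.39) × 0.79 = 0.059756
The unnormalized weights sum to 0.30889.
P(Liocola | evidence) ≈ 0.15604 / 0.30889 ≈ 0.505
P(Ortholepis | evidence) ≈ 0.0931 / 0.30889 ≈ 0.301
P(Pachyderma | evidence) ≈ 0.059756 / 0.30889 ≈ 0.193
The largest is 0.505, so Liocola is most probable.

Liocola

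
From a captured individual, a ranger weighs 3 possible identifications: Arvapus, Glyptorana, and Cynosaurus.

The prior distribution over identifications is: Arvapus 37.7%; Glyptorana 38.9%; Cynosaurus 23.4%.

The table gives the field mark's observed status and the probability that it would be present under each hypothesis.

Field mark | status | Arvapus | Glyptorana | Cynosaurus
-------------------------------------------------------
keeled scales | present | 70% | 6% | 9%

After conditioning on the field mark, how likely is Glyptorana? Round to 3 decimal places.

0.076

For each hypothesis, the unnormalized posterior weight is prior × likelihood:
  Arvapus: 0.377 × 0.70 = 0.2639
  Glyptorana: 0.389 × 0.06 = 0.02334
  Cynosaurus: 0.234 × 0.09 = 0.02106
Marginal likelihood of the evidence = 0.3083.
P(Glyptorana | evidence) = 0.02334 / 0.3083 ≈ 0.076.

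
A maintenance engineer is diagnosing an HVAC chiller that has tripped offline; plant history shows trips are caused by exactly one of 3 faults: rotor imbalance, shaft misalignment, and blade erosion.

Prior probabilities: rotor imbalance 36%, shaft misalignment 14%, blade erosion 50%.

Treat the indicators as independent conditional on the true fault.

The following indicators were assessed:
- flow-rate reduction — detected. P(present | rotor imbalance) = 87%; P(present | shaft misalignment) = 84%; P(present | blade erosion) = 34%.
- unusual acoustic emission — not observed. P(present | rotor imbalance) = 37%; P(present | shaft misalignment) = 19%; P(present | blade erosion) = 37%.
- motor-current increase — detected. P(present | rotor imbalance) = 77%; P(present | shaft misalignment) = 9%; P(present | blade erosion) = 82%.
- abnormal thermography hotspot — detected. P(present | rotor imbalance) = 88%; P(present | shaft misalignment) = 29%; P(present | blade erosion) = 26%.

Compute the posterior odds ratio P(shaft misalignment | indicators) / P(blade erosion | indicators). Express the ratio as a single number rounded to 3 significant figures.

0.109

Unnormalized posterior weight (prior times the indicator likelihoods) for each of the two hypotheses (using 1 − P(present | H) for each absent indicator):
  shaft misalignment: 0.14 × 0.84 × (1 − 0.19) × 0.09 × 0.29 = 0.0024862
  blade erosion: 0.50 × 0.34 × (1 − 0.37) × 0.82 × 0.26 = 0.022834
Odds(shaft misalignment : blade erosion) = 0.0024862 / 0.022834 ≈ 0.109.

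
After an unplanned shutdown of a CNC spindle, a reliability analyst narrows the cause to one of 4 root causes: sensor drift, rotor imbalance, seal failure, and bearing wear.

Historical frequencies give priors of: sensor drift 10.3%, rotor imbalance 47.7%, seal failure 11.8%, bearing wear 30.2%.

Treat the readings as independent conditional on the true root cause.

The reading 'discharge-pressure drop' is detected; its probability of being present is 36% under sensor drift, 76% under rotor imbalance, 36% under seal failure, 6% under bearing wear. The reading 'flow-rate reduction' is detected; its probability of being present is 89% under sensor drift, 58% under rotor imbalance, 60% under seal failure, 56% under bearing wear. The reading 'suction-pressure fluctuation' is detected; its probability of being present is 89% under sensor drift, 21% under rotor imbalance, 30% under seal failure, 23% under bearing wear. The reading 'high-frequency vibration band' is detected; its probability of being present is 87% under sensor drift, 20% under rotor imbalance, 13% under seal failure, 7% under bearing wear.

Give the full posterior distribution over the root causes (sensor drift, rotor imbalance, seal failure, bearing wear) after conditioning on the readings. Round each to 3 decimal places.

By Bayes' rule with conditional independence, the unnormalized weight for each hypothesis is prior × ∏ likelihoods:
  sensor drift: 0.103 × 0.36 × 0.89 × 0.89 × 0.87 = 0.025553
  rotor imbalance: 0.477 × 0.76 × 0.58 × 0.21 × 0.20 = 0.008831
  seal failure: 0.118 × 0.36 × 0.60 × 0.30 × 0.13 = 0.00099403
  bearing wear: 0.302 × 0.06 × 0.56 × 0.23 × 0.07 = 0.00016337
The unnormalized weights sum to 0.035541.
P(sensor drift | evidence) = 0.025553 / 0.035541 ≈ 0.719
P(rotor imbalance | evidence) = 0.008831 / 0.035541 ≈ 0.248
P(seal failure | evidence) = 0.00099403 / 0.035541 ≈ 0.028
P(bearing wear | evidence) = 0.00016337 / 0.035541 ≈ 0.005

0.719, 0.248, 0.028, 0.005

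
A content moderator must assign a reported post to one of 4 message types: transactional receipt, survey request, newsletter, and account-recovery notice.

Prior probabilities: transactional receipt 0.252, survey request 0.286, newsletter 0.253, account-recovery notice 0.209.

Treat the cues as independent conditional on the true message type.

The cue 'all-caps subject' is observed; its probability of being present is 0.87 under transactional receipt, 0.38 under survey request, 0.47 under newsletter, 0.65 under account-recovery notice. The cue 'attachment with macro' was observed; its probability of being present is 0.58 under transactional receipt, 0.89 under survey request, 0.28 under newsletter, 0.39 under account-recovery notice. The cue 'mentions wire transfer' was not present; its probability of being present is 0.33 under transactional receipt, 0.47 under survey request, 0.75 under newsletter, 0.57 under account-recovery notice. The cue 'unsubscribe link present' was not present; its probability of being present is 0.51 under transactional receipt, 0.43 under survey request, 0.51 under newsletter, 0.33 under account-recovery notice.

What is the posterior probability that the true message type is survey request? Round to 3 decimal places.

0.324

By Bayes' rule with conditional independence, the unnormalized weight for each hypothesis is prior × ∏ likelihoods (using 1 − P(present | H) for each absent cue):
  transactional receipt: 0.252 × 0.87 × 0.58 × (1 − 0.33) × (1 − 0.51) = 0.041746
  survey request: 0.286 × 0.38 × 0.89 × (1 − 0.47) × (1 − 0.43) = 0.029221
  newsletter: 0.253 × 0.47 × 0.28 × (1 − 0.75) × (1 − 0.51) = 0.0040786
  account-recovery notice: 0.209 × 0.65 × 0.39 × (1 − 0.57) × (1 − 0.33) = 0.015264
The unnormalized weights sum to 0.09031.
P(survey request | evidence) = 0.029221 / 0.09031 ≈ 0.324.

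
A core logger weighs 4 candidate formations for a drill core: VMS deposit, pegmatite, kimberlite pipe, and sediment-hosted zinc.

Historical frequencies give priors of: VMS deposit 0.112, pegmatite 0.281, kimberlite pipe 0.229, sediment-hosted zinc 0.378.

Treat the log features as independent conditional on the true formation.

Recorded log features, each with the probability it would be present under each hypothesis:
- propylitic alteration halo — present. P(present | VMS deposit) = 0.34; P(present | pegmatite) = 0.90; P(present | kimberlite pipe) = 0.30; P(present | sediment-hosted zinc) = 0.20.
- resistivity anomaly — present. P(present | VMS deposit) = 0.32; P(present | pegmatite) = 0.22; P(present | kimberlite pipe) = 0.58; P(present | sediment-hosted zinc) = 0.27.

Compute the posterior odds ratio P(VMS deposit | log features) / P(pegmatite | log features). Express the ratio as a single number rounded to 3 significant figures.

The normalizing constant cancels in an odds ratio, so compute prior × likelihood for the two hypotheses only:
  VMS deposit: 0.112 × 0.34 × 0.32 = 0.012186
  pegmatite: 0.281 × 0.90 × 0.22 = 0.055638
Posterior odds = 0.012186 / 0.055638 ≈ 0.219.

0.219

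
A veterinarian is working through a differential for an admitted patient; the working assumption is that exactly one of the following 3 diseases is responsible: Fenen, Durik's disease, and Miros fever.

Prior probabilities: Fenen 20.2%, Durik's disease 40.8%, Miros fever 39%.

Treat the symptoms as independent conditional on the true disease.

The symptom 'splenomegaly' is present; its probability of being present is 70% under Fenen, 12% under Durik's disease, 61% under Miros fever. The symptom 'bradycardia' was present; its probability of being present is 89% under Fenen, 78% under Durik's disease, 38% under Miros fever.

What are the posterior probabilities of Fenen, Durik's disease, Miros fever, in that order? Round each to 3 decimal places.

For each hypothesis, the unnormalized posterior weight is prior × product of the symptom likelihoods:
  Fenen: 0.202 × 0.70 × 0.89 = 0.12585
  Durik's disease: 0.408 × 0.12 × 0.78 = 0.038189
  Miros fever: 0.390 × 0.61 × 0.38 = 0.090402
The unnormalized weights sum to 0.25444.
P(Fenen | evidence) = 0.12585 / 0.25444 ≈ 0.495
P(Durik's disease | evidence) = 0.038189 / 0.25444 ≈ 0.150
P(Miros fever | evidence) = 0.090402 / 0.25444 ≈ 0.355

0.495, 0.150, 0.355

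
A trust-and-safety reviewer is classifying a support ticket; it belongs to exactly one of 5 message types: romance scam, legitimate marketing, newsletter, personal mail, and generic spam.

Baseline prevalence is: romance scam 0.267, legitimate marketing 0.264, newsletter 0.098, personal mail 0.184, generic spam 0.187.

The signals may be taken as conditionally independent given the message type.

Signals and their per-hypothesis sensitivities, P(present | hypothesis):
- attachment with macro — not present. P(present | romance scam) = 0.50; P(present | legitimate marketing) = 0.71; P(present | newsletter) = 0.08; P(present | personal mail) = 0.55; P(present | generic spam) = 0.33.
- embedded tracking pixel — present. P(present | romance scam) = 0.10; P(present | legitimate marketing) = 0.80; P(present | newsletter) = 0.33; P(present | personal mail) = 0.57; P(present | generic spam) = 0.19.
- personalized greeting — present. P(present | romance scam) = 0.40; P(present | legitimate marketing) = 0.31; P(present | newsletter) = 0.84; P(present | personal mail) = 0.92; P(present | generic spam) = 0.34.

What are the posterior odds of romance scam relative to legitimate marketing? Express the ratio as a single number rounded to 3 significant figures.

0.281

Unnormalized posterior weight (prior times the signal likelihoods) for each of the two hypotheses (using 1 − P(present | H) for each absent signal):
  romance scam: 0.267 × (1 − 0.50) × 0.10 × 0.40 = 0.00534
  legitimate marketing: 0.264 × (1 − 0.71) × 0.80 × 0.31 = 0.018987
Odds(romance scam : legitimate marketing) = 0.00534 / 0.018987 ≈ 0.281.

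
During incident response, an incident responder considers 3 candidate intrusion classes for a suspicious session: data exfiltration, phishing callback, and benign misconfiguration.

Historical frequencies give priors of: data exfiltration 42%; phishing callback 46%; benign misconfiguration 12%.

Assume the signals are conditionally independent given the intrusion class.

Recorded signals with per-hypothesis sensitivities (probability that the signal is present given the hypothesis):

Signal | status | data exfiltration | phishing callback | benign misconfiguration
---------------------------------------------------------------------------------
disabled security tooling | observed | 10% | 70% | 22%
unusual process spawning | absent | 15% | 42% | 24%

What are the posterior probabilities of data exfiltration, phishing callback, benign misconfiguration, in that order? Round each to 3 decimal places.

0.147, 0.770, 0.083

By Bayes' rule with conditional independence, the unnormalized weight for each hypothesis is prior × ∏ likelihoods (using 1 − P(present | H) for each absent signal):
  data exfiltration: 0.42 × 0.10 × (1 − 0.15) = 0.0357
  phishing callback: 0.46 × 0.70 × (1 − 0.42) = 0.18676
  benign misconfiguration: 0.12 × 0.22 × (1 − 0.24) = 0.020064
Marginal likelihood of the evidence = 0.24252.
P(data exfiltration | evidence) = 0.0357 / 0.24252 ≈ 0.147
P(phishing callback | evidence) = 0.18676 / 0.24252 ≈ 0.770
P(benign misconfiguration | evidence) = 0.020064 / 0.24252 ≈ 0.083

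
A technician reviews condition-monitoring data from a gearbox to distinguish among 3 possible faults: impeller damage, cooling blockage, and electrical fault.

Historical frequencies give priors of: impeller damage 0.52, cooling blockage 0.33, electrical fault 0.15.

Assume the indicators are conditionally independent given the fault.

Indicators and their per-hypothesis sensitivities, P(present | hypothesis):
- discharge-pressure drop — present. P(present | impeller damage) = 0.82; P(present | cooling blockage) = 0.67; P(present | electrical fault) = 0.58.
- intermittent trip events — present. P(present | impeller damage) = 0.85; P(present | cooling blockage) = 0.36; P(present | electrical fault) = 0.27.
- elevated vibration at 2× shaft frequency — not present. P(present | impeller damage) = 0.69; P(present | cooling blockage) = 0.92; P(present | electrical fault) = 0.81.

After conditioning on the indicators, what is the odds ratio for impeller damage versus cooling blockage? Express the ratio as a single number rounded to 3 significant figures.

The normalizing constant cancels in an odds ratio, so compute prior × likelihood for the two hypotheses only (using 1 − P(present | H) for each absent indicator):
  impeller damage: 0.52 × 0.82 × 0.85 × (1 − 0.69) = 0.11236
  cooling blockage: 0.33 × 0.67 × 0.36 × (1 − 0.92) = 0.0063677
Posterior odds = 0.11236 / 0.0063677 ≈ 17.6.

17.6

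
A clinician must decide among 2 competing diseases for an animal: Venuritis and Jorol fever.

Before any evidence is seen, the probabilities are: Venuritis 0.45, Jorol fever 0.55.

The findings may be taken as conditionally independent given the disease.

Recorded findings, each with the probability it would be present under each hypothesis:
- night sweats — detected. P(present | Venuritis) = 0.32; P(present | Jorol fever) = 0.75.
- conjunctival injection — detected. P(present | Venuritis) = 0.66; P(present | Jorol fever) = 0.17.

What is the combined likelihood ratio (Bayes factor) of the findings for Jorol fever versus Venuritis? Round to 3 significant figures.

0.604

Take the product of per-finding likelihoods under each hypothesis, then divide.
  Jorol fever: 0.75 × 0.17 = 0.1275
  Venuritis: 0.32 × 0.66 = 0.2112
Bayes factor = 0.1275 / 0.2112 ≈ 0.604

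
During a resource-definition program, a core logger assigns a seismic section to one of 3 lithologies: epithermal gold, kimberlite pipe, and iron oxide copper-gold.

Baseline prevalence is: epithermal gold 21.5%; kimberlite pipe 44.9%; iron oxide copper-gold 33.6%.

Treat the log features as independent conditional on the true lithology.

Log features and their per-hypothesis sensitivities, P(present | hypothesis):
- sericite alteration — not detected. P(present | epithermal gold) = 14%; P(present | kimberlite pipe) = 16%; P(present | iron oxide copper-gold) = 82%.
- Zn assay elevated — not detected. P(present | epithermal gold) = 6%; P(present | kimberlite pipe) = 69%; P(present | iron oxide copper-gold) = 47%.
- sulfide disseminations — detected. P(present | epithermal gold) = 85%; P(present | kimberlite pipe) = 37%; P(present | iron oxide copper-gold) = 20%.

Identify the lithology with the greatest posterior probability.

epithermal gold

For each hypothesis, the unnormalized posterior weight is prior × product of the log feature likelihoods (using 1 − P(present | H) for each absent log feature):
  epithermal gold: 0.215 × (1 − 0.14) × (1 − 0.06) × 0.85 = 0.14774
  kimberlite pipe: 0.449 × (1 − 0.16) × (1 − 0.69) × 0.37 = 0.04326
  iron oxide copper-gold: 0.336 × (1 − 0.82) × (1 − 0.47) × 0.20 = 0.0064109
Normalizing constant Z = 0.14774 + 0.04326 + 0.0064109 = 0.19741.
P(epithermal gold | evidence) ≈ 0.14774 / 0.19741 ≈ 0.748
P(kimberlite pipe | evidence) ≈ 0.04326 / 0.19741 ≈ 0.219
P(iron oxide copper-gold | evidence) ≈ 0.0064109 / 0.19741 ≈ 0.032
The largest is 0.748, so epithermal gold is most probable.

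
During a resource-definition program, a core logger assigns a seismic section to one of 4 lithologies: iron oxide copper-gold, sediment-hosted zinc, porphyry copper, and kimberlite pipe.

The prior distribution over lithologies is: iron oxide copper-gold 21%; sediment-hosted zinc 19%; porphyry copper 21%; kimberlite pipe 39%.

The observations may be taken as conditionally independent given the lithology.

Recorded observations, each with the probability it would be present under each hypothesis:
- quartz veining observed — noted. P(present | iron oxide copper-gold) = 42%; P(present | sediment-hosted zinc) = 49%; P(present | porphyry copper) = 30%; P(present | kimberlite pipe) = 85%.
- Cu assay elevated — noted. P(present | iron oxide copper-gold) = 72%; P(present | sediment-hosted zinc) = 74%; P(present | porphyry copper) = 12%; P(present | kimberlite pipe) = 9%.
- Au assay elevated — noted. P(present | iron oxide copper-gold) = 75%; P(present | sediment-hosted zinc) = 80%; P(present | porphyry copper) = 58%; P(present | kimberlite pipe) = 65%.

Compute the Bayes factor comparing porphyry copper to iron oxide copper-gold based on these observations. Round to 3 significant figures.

0.0921

The Bayes factor is the ratio of the joint likelihoods of the evidence pattern under the two hypotheses.
  porphyry copper: 0.30 × 0.12 × 0.58 = 0.02088
  iron oxide copper-gold: 0.42 × 0.72 × 0.75 = 0.2268
Bayes factor = 0.02088 / 0.2268 ≈ 0.0921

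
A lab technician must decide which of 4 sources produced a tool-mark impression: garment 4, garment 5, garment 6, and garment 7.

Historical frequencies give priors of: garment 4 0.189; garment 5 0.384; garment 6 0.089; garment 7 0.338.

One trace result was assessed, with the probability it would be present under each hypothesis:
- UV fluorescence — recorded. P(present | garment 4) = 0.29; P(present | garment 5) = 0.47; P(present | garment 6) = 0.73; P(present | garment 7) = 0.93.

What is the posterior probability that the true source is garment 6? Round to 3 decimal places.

0.106

For each hypothesis, the unnormalized posterior weight is prior × likelihood:
  garment 4: 0.189 × 0.29 = 0.05481
  garment 5: 0.384 × 0.47 = 0.18048
  garment 6: 0.089 × 0.73 = 0.06497
  garment 7: 0.338 × 0.93 = 0.31434
Marginal likelihood of the evidence = 0.6146.
P(garment 6 | evidence) = 0.06497 / 0.6146 ≈ 0.106.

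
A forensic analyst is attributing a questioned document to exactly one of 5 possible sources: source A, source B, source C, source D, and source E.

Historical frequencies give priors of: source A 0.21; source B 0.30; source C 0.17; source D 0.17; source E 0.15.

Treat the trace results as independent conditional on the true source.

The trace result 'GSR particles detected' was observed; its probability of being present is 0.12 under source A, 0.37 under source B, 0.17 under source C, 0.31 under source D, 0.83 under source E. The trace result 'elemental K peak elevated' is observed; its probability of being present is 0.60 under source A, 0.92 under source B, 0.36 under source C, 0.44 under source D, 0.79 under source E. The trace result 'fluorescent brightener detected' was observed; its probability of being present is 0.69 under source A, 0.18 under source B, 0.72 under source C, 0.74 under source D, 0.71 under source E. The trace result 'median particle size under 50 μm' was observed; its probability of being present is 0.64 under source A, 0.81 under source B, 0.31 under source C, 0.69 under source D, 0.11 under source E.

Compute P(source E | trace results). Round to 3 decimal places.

0.177

Multiply each prior by the joint likelihood of the trace result pattern:
  source A: 0.21 × 0.12 × 0.60 × 0.69 × 0.64 = 0.006677
  source B: 0.30 × 0.37 × 0.92 × 0.18 × 0.81 = 0.014889
  source C: 0.17 × 0.17 × 0.36 × 0.72 × 0.31 = 0.0023222
  source D: 0.17 × 0.31 × 0.44 × 0.74 × 0.69 = 0.01184
  source E: 0.15 × 0.83 × 0.79 × 0.71 × 0.11 = 0.0076815
Marginal likelihood of the evidence = 0.04341.
P(source E | evidence) = 0.0076815 / 0.04341 ≈ 0.177.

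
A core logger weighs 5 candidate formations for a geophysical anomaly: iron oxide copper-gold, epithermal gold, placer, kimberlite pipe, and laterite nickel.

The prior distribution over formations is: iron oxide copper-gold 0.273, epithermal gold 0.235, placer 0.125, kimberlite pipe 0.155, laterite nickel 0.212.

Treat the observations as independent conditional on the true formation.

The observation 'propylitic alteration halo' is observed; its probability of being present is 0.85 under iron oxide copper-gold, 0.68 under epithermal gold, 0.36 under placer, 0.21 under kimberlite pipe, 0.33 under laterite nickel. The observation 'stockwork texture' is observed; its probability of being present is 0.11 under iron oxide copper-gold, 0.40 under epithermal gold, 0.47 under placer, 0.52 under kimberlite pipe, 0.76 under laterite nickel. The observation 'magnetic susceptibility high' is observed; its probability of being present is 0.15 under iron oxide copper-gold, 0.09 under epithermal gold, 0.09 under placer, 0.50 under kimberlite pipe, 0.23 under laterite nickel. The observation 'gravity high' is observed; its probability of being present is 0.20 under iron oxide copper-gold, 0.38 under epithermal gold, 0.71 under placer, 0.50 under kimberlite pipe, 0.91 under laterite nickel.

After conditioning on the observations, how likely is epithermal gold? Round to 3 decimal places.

0.111

By Bayes' rule with conditional independence, the unnormalized weight for each hypothesis is prior × ∏ likelihoods:
  iron oxide copper-gold: 0.273 × 0.85 × 0.11 × 0.15 × 0.20 = 0.00076576
  epithermal gold: 0.235 × 0.68 × 0.40 × 0.09 × 0.38 = 0.0021861
  placer: 0.125 × 0.36 × 0.47 × 0.09 × 0.71 = 0.0013515
  kimberlite pipe: 0.155 × 0.21 × 0.52 × 0.50 × 0.50 = 0.0042315
  laterite nickel: 0.212 × 0.33 × 0.76 × 0.23 × 0.91 = 0.011128
The unnormalized weights sum to 0.019663.
P(epithermal gold | evidence) = 0.0021861 / 0.019663 ≈ 0.111.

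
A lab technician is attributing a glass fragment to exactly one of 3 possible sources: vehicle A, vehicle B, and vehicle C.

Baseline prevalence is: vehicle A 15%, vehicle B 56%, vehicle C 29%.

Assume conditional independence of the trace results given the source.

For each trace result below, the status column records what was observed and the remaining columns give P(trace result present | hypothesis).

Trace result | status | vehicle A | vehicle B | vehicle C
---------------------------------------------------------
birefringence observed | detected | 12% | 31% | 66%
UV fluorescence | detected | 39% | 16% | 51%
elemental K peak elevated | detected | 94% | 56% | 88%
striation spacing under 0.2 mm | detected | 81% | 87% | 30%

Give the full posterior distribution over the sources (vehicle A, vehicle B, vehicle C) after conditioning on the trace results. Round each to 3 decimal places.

0.120, 0.303, 0.577

For each hypothesis, the unnormalized posterior weight is prior × product of the trace result likelihoods:
  vehicle A: 0.15 × 0.12 × 0.39 × 0.94 × 0.81 = 0.005345
  vehicle B: 0.56 × 0.31 × 0.16 × 0.56 × 0.87 = 0.013532
  vehicle C: 0.29 × 0.66 × 0.51 × 0.88 × 0.30 = 0.02577
Marginal likelihood of the evidence = 0.044648.
P(vehicle A | evidence) = 0.005345 / 0.044648 ≈ 0.120
P(vehicle B | evidence) = 0.013532 / 0.044648 ≈ 0.303
P(vehicle C | evidence) = 0.02577 / 0.044648 ≈ 0.577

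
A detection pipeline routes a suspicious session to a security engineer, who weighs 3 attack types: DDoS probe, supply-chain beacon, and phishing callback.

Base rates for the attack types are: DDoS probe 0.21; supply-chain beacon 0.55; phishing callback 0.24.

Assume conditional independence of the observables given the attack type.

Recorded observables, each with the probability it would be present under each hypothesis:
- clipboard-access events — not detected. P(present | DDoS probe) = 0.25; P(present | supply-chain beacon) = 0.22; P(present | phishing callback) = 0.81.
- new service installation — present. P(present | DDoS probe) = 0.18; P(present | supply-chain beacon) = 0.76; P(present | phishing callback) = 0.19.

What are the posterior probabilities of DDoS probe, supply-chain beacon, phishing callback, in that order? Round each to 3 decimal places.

For each hypothesis, the unnormalized posterior weight is prior × product of the observable likelihoods (using 1 − P(present | H) for each absent observable):
  DDoS probe: 0.21 × (1 − 0.25) × 0.18 = 0.02835
  supply-chain beacon: 0.55 × (1 − 0.22) × 0.76 = 0.32604
  phishing callback: 0.24 × (1 − 0.81) × 0.19 = 0.008664
Marginal likelihood of the evidence = 0.36305.
P(DDoS probe | evidence) = 0.02835 / 0.36305 ≈ 0.078
P(supply-chain beacon | evidence) = 0.32604 / 0.36305 ≈ 0.898
P(phishing callback | evidence) = 0.008664 / 0.36305 ≈ 0.024

0.078, 0.898, 0.024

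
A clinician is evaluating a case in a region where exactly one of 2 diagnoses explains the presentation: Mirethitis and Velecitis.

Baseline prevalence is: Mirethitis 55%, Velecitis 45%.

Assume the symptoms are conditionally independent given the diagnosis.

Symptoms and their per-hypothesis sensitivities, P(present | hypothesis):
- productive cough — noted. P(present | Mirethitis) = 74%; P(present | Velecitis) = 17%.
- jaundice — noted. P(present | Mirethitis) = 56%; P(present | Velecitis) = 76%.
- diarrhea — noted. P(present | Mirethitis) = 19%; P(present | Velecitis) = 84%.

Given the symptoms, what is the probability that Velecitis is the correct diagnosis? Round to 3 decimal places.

For each hypothesis, the unnormalized posterior weight is prior × product of the symptom likelihoods:
  Mirethitis: 0.55 × 0.74 × 0.56 × 0.19 = 0.043305
  Velecitis: 0.45 × 0.17 × 0.76 × 0.84 = 0.048838
Normalizing constant Z = 0.043305 + 0.048838 = 0.092142.
P(Velecitis | evidence) = 0.048838 / 0.092142 ≈ 0.530.

0.530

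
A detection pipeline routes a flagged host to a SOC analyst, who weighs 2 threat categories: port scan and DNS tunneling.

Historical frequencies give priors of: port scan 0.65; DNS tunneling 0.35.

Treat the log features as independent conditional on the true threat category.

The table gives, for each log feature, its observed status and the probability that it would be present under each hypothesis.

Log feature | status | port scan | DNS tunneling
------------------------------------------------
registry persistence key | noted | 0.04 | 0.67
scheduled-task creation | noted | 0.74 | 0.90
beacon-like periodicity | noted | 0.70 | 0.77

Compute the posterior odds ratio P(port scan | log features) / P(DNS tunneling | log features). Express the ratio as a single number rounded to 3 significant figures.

The normalizing constant cancels in an odds ratio, so compute prior × likelihood for the two hypotheses only:
  port scan: 0.65 × 0.04 × 0.74 × 0.70 = 0.013468
  DNS tunneling: 0.35 × 0.67 × 0.90 × 0.77 = 0.16251
Posterior odds = 0.013468 / 0.16251 ≈ 0.0829.

0.0829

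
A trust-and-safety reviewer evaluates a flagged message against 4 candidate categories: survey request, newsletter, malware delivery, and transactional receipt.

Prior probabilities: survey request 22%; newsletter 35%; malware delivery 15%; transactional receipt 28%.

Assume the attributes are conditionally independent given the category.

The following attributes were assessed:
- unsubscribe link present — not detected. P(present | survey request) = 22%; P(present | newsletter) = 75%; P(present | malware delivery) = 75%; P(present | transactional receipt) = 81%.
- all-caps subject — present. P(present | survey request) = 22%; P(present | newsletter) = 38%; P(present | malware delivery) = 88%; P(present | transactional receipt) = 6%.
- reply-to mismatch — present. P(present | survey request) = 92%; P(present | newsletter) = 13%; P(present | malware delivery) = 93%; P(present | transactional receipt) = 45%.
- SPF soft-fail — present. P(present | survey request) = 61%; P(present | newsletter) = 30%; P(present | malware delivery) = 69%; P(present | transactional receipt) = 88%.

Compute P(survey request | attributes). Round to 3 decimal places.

For each hypothesis, the unnormalized posterior weight is prior × product of the attribute likelihoods (using 1 − P(present | H) for each absent attribute):
  survey request: 0.22 × (1 − 0.22) × 0.22 × 0.92 × 0.61 = 0.021186
  newsletter: 0.35 × (1 − 0.75) × 0.38 × 0.13 × 0.30 = 0.0012967
  malware delivery: 0.15 × (1 − 0.75) × 0.88 × 0.93 × 0.69 = 0.021176
  transactional receipt: 0.28 × (1 − 0.81) × 0.06 × 0.45 × 0.88 = 0.001264
Normalizing constant Z = 0.021186 + 0.0012967 + 0.021176 + 0.001264 = 0.044923.
P(survey request | evidence) = 0.021186 / 0.044923 ≈ 0.472.

0.472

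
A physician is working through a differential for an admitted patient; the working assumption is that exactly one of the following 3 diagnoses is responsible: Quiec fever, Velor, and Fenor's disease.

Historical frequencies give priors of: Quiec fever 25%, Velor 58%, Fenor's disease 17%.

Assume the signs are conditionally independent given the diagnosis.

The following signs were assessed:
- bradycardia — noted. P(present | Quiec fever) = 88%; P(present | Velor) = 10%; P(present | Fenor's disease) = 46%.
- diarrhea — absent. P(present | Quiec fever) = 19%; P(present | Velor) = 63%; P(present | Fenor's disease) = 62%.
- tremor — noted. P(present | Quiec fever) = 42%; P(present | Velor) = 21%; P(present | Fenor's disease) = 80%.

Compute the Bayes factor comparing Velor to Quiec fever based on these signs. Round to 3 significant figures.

0.0260

Joint likelihood of the sign pattern under each hypothesis (using 1 − P(present | H) for each absent sign):
  Velor: 0.10 × (1 − 0.63) × 0.21 = 0.00777
  Quiec fever: 0.88 × (1 − 0.19) × 0.42 = 0.29938
Bayes factor = 0.00777 / 0.29938 ≈ 0.0260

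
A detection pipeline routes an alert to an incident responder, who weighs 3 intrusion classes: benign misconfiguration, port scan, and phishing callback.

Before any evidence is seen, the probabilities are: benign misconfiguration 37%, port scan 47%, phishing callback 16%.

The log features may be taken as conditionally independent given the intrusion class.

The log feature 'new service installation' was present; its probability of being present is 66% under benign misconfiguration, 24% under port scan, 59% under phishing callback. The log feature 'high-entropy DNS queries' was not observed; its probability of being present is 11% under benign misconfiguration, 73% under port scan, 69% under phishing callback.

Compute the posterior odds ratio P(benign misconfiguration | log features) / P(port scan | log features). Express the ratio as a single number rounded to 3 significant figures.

7.14

Posterior odds equal prior odds times the likelihood ratio; only the two competing hypotheses matter (using 1 − P(present | H) for each absent log feature).
  benign misconfiguration: 0.37 × 0.66 × (1 − 0.11) = 0.21734
  port scan: 0.47 × 0.24 × (1 − 0.73) = 0.030456
Odds(benign misconfiguration : port scan) = 0.21734 / 0.030456 ≈ 7.14.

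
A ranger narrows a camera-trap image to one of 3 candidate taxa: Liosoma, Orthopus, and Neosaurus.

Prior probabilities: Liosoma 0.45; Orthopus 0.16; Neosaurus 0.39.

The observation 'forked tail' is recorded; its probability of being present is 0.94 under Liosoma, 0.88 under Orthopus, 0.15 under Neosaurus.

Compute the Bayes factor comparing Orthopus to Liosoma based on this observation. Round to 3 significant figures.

Likelihood of this observation under each hypothesis:
  Orthopus: 0.88
  Liosoma: 0.94
Bayes factor = 0.88 / 0.94 ≈ 0.936

0.936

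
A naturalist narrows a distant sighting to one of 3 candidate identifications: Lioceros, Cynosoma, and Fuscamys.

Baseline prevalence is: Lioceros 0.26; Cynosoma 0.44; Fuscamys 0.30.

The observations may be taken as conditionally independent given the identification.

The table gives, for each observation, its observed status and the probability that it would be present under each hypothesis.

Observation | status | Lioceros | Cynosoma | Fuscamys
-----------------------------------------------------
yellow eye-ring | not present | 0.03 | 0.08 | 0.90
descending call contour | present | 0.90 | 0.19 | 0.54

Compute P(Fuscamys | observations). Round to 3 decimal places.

0.051

By Bayes' rule with conditional independence, the unnormalized weight for each hypothesis is prior × ∏ likelihoods (using 1 − P(present | H) for each absent observation):
  Lioceros: 0.26 × (1 − 0.03) × 0.90 = 0.22698
  Cynosoma: 0.44 × (1 − 0.08) × 0.19 = 0.076912
  Fuscamys: 0.30 × (1 − 0.90) × 0.54 = 0.0162
The unnormalized weights sum to 0.32009.
P(Fuscamys | evidence) = 0.0162 / 0.32009 ≈ 0.051.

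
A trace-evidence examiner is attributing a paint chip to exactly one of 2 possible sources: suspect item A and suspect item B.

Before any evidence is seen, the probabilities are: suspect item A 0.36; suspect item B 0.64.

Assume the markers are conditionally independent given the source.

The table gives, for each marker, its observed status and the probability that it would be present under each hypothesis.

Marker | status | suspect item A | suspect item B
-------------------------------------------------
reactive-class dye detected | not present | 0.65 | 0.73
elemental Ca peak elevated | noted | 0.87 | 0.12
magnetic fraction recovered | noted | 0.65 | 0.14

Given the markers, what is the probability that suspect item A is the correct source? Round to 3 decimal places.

By Bayes' rule with conditional independence, the unnormalized weight for each hypothesis is prior × ∏ likelihoods (using 1 − P(present | H) for each absent marker):
  suspect item A: 0.36 × (1 − 0.65) × 0.87 × 0.65 = 0.071253
  suspect item B: 0.64 × (1 − 0.73) × 0.12 × 0.14 = 0.002903
The unnormalized weights sum to 0.074156.
P(suspect item A | evidence) = 0.071253 / 0.074156 ≈ 0.961.

0.961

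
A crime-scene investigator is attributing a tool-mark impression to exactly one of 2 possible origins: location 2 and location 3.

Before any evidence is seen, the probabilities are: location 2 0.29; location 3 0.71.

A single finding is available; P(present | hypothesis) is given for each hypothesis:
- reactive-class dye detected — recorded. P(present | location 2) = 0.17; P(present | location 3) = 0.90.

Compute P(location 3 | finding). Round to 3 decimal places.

For each hypothesis, the unnormalized posterior weight is prior × likelihood:
  location 2: 0.29 × 0.17 = 0.0493
  location 3: 0.71 × 0.90 = 0.639
The unnormalized weights sum to 0.6883.
P(location 3 | evidence) = 0.639 / 0.6883 ≈ 0.928.

0.928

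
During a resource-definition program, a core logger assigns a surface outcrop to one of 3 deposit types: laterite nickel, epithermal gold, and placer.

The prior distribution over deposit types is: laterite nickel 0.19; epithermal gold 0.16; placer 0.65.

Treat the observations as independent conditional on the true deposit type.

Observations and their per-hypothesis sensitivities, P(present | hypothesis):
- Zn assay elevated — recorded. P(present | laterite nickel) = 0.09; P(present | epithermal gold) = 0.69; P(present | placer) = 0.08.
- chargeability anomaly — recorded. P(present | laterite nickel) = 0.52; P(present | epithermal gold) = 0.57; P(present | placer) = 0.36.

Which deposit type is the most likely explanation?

For each hypothesis, the unnormalized posterior weight is prior × product of the observation likelihoods:
  laterite nickel: 0.19 × 0.09 × 0.52 = 0.008892
  epithermal gold: 0.16 × 0.69 × 0.57 = 0.062928
  placer: 0.65 × 0.08 × 0.36 = 0.01872
Normalizing constant Z = 0.008892 + 0.062928 + 0.01872 = 0.09054.
P(laterite nickel | evidence) ≈ 0.008892 / 0.09054 ≈ 0.098
P(epithermal gold | evidence) ≈ 0.062928 / 0.09054 ≈ 0.695
P(placer | evidence) ≈ 0.01872 / 0.09054 ≈ 0.207
The largest is 0.695, so epithermal gold is most probable.

epithermal gold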